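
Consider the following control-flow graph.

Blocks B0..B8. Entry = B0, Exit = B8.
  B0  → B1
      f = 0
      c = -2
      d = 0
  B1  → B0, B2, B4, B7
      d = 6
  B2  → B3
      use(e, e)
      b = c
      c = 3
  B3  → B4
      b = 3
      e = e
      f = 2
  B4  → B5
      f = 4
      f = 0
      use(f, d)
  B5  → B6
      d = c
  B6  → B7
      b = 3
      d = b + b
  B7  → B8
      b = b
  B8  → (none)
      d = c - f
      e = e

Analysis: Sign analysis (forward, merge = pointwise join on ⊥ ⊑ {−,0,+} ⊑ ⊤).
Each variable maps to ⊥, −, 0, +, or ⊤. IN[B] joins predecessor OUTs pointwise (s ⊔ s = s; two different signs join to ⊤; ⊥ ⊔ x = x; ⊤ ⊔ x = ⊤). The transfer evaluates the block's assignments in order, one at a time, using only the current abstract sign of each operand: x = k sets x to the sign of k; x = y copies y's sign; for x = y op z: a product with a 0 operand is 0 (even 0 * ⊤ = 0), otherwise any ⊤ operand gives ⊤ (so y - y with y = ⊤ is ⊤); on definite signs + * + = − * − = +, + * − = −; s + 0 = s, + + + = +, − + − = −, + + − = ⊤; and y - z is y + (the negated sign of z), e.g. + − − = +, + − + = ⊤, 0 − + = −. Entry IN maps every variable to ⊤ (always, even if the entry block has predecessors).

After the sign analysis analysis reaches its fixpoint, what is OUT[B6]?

Fixpoint table:
  B0: | IN=(all ⊤) | OUT={c:-, d:0, f:0; rest ⊤}
  B1: | IN={c:-, d:0, f:0; rest ⊤} | OUT={c:-, d:+, f:0; rest ⊤}
  B2: | IN={c:-, d:+, f:0; rest ⊤} | OUT={b:-, c:+, d:+, f:0; rest ⊤}
  B3: | IN={b:-, c:+, d:+, f:0; rest ⊤} | OUT={b:+, c:+, d:+, f:+; rest ⊤}
  B4: | IN={d:+; rest ⊤} | OUT={d:+, f:0; rest ⊤}
  B5: | IN={d:+, f:0; rest ⊤} | OUT={f:0; rest ⊤}
  B6: | IN={f:0; rest ⊤} | OUT={b:+, d:+, f:0; rest ⊤}
  B7: | IN={d:+, f:0; rest ⊤} | OUT={d:+, f:0; rest ⊤}
  B8: | IN={d:+, f:0; rest ⊤} | OUT={f:0; rest ⊤}

Merge at B6: IN[B6] = OUT[B5] = {a: ⊤, b: ⊤, c: ⊤, d: ⊤, e: ⊤, f: 0}
Applying B6's transfer function to that IN value gives OUT[B6] (row B6 above).

Answer: {a: ⊤, b: +, c: ⊤, d: +, e: ⊤, f: 0}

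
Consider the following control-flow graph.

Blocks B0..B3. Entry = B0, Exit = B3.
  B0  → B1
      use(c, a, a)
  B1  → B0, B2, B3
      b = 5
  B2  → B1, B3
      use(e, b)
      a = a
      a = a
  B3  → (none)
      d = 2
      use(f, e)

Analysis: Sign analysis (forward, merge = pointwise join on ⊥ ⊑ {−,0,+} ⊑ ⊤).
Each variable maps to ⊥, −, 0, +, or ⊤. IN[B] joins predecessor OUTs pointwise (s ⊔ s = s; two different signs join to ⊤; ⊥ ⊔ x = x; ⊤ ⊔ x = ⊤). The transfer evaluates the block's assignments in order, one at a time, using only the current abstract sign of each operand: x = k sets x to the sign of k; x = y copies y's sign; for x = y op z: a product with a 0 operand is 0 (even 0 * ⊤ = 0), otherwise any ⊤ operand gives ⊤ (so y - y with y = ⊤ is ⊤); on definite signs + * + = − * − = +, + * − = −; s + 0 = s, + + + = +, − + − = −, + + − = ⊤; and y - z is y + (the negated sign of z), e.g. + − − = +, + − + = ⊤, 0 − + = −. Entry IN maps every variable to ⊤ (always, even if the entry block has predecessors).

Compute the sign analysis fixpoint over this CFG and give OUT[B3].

Converged values:
  B0:   IN=(all ⊤)   OUT=(all ⊤)
  B1:   IN=(all ⊤)   OUT={b:+; rest ⊤}
  B2:   IN={b:+; rest ⊤}   OUT={b:+; rest ⊤}
  B3:   IN={b:+; rest ⊤}   OUT={b:+, d:+; rest ⊤}

Merge at B3: IN[B3] = OUT[B1] ⊔ OUT[B2] = {a: ⊤, b: +, c: ⊤, d: ⊤, e: ⊤, f: ⊤}
Applying B3's transfer function to that IN value gives OUT[B3] (row B3 above).

Answer: {a: ⊤, b: +, c: ⊤, d: +, e: ⊤, f: ⊤}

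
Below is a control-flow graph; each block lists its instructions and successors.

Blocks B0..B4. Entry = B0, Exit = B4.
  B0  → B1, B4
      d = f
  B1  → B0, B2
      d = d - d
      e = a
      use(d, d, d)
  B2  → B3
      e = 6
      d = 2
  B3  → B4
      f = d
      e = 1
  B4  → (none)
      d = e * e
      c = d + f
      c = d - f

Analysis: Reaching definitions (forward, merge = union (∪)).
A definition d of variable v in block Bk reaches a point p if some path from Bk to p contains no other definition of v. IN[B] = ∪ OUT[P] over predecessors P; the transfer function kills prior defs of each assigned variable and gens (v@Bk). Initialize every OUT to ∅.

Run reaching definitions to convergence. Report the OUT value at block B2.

Answer: {d@B2, e@B2}

Working:
Per-block solution:
  B0:   IN={d@B1, e@B1}   OUT={d@B0, e@B1}
  B1:   IN={d@B0, e@B1}   OUT={d@B1, e@B1}
  B2:   IN={d@B1, e@B1}   OUT={d@B2, e@B2}
  B3:   IN={d@B2, e@B2}   OUT={d@B2, e@B3, f@B3}
  B4:   IN={d@B0, d@B2, e@B1, e@B3, f@B3}   OUT={c@B4, d@B4, e@B1, e@B3, f@B3}

Merge at B2: IN[B2] = OUT[B1] = {d@B1, e@B1}
Applying B2's transfer function to that IN value gives OUT[B2] (row B2 above).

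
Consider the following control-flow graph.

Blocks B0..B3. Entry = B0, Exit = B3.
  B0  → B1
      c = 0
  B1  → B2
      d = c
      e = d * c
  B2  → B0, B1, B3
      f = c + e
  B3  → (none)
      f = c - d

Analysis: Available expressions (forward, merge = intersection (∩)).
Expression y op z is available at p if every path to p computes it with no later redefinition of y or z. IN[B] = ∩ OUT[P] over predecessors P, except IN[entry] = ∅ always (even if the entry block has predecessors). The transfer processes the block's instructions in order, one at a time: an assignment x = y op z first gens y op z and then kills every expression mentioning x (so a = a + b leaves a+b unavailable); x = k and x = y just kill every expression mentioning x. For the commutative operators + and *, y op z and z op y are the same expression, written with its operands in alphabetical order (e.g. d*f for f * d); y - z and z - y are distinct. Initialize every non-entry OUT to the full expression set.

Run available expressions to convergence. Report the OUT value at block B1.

Answer: {c*d}

Trace:
Fixpoint table:
  B0:   IN={}   OUT={}
  B1:   IN={}   OUT={c*d}
  B2:   IN={c*d}   OUT={c*d, c+e}
  B3:   IN={c*d, c+e}   OUT={c*d, c+e, c-d}

Merge at B1: IN[B1] = OUT[B0] ∩ OUT[B2] = {}
Applying B1's transfer function to that IN value gives OUT[B1] (row B1 above).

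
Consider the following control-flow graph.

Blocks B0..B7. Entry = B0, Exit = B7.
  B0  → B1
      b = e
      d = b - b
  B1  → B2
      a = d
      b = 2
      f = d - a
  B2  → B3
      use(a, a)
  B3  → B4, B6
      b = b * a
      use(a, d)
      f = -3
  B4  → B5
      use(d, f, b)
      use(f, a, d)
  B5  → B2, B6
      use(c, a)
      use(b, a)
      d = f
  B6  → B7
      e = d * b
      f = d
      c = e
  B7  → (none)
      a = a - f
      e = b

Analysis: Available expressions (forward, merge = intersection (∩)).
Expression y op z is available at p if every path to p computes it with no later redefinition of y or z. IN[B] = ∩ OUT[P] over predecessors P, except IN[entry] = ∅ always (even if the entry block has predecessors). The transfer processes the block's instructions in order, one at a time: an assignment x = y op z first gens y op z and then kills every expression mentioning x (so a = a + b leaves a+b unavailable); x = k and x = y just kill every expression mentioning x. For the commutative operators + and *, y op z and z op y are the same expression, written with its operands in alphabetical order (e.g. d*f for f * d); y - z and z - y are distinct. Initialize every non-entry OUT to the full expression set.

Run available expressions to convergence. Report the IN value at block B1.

Answer: {b-b}

Derivation:
Fixpoint table:
  B0:   IN={}   OUT={b-b}
  B1:   IN={b-b}   OUT={d-a}
  B2:   IN={}   OUT={}
  B3:   IN={}   OUT={}
  B4:   IN={}   OUT={}
  B5:   IN={}   OUT={}
  B6:   IN={}   OUT={b*d}
  B7:   IN={b*d}   OUT={b*d}

Merge at B1: IN[B1] = OUT[B0] = {b-b}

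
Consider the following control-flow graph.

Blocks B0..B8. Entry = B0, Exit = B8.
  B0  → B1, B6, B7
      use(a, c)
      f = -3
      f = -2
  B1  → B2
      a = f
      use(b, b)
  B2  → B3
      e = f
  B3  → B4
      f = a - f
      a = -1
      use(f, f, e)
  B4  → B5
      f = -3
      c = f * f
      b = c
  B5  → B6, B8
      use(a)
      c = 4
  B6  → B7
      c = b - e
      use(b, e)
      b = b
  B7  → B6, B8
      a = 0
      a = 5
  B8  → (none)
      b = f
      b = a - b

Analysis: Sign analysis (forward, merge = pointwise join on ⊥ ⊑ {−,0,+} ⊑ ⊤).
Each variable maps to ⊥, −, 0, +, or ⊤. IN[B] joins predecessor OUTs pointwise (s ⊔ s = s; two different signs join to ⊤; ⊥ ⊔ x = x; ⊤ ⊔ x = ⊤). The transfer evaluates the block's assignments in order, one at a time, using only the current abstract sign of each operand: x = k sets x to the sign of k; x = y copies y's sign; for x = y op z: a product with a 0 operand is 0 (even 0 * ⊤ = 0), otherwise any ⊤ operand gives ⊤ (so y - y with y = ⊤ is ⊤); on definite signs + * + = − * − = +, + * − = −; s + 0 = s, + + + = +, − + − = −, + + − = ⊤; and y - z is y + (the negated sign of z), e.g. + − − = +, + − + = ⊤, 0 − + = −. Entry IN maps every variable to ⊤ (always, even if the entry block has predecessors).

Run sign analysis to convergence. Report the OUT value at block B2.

Per-block solution:
  B0:   IN=(all ⊤)   OUT={f:-; rest ⊤}
  B1:   IN={f:-; rest ⊤}   OUT={a:-, f:-; rest ⊤}
  B2:   IN={a:-, f:-; rest ⊤}   OUT={a:-, e:-, f:-; rest ⊤}
  B3:   IN={a:-, e:-, f:-; rest ⊤}   OUT={a:-, e:-; rest ⊤}
  B4:   IN={a:-, e:-; rest ⊤}   OUT={a:-, b:+, c:+, e:-, f:-; rest ⊤}
  B5:   IN={a:-, b:+, c:+, e:-, f:-; rest ⊤}   OUT={a:-, b:+, c:+, e:-, f:-; rest ⊤}
  B6:   IN={f:-; rest ⊤}   OUT={f:-; rest ⊤}
  B7:   IN={f:-; rest ⊤}   OUT={a:+, f:-; rest ⊤}
  B8:   IN={f:-; rest ⊤}   OUT={f:-; rest ⊤}

Merge at B2: IN[B2] = OUT[B1] = {a: -, b: ⊤, c: ⊤, d: ⊤, e: ⊤, f: -}
Applying B2's transfer function to that IN value gives OUT[B2] (row B2 above).

Answer: {a: -, b: ⊤, c: ⊤, d: ⊤, e: -, f: -}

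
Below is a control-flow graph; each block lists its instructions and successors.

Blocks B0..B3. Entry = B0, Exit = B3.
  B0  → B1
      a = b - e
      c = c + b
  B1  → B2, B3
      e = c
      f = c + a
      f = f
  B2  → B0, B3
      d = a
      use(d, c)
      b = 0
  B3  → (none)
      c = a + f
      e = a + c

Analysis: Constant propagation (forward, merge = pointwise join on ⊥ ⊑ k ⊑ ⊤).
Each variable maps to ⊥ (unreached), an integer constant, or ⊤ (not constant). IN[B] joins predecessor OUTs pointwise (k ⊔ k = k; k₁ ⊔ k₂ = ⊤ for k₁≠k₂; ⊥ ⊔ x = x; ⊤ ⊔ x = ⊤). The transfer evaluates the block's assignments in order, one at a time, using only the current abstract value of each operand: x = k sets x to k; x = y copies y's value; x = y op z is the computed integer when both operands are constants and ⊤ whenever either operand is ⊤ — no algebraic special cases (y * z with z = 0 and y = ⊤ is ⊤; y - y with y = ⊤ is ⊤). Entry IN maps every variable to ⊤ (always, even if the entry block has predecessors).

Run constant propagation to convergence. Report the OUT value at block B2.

Fixpoint table:
  B0: | IN=(all ⊤) | OUT=(all ⊤)
  B1: | IN=(all ⊤) | OUT=(all ⊤)
  B2: | IN=(all ⊤) | OUT={b:0; rest ⊤}
  B3: | IN=(all ⊤) | OUT=(all ⊤)

Merge at B2: IN[B2] = OUT[B1] = {a: ⊤, b: ⊤, c: ⊤, d: ⊤, e: ⊤, f: ⊤}
Applying B2's transfer function to that IN value gives OUT[B2] (row B2 above).

Answer: {a: ⊤, b: 0, c: ⊤, d: ⊤, e: ⊤, f: ⊤}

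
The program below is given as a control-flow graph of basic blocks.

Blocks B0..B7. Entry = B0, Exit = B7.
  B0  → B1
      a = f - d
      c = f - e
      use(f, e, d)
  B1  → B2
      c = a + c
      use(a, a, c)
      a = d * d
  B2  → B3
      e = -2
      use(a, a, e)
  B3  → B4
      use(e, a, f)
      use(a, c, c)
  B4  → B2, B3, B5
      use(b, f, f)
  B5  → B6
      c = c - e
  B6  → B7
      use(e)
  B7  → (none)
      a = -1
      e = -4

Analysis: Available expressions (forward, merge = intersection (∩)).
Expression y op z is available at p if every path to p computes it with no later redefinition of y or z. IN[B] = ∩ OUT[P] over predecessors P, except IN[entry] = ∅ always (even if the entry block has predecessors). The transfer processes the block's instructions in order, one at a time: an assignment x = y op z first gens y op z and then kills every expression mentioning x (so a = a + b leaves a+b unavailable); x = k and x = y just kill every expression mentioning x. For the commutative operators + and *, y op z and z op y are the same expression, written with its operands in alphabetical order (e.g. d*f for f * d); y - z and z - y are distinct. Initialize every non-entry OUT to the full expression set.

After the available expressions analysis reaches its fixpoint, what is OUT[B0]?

Per-block solution:
  B0: | IN={} | OUT={f-d, f-e}
  B1: | IN={f-d, f-e} | OUT={d*d, f-d, f-e}
  B2: | IN={d*d, f-d} | OUT={d*d, f-d}
  B3: | IN={d*d, f-d} | OUT={d*d, f-d}
  B4: | IN={d*d, f-d} | OUT={d*d, f-d}
  B5: | IN={d*d, f-d} | OUT={d*d, f-d}
  B6: | IN={d*d, f-d} | OUT={d*d, f-d}
  B7: | IN={d*d, f-d} | OUT={d*d, f-d}

B0 is the boundary node: IN[B0] = {}
Applying B0's transfer function to that IN value gives OUT[B0] (row B0 above).

Answer: {f-d, f-e}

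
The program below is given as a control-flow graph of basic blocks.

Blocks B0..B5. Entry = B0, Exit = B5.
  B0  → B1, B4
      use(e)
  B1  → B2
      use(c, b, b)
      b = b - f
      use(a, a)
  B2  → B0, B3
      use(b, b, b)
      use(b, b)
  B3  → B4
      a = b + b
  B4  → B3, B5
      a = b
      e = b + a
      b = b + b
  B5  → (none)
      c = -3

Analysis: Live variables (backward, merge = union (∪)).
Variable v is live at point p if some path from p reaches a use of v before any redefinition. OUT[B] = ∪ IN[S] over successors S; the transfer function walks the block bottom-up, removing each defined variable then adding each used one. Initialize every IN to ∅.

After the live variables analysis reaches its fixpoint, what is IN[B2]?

Converged values:
  B0:  IN={a, b, c, e, f}  OUT={a, b, c, e, f}
  B1:  IN={a, b, c, e, f}  OUT={a, b, c, e, f}
  B2:  IN={a, b, c, e, f}  OUT={a, b, c, e, f}
  B3:  IN={b}  OUT={b}
  B4:  IN={b}  OUT={b}
  B5:  IN={}  OUT={}

Merge at B2: OUT[B2] = IN[B0] ⊔ IN[B3] = {a, b, c, e, f}
Applying B2's transfer function to that OUT value gives IN[B2] (row B2 above).

Answer: {a, b, c, e, f}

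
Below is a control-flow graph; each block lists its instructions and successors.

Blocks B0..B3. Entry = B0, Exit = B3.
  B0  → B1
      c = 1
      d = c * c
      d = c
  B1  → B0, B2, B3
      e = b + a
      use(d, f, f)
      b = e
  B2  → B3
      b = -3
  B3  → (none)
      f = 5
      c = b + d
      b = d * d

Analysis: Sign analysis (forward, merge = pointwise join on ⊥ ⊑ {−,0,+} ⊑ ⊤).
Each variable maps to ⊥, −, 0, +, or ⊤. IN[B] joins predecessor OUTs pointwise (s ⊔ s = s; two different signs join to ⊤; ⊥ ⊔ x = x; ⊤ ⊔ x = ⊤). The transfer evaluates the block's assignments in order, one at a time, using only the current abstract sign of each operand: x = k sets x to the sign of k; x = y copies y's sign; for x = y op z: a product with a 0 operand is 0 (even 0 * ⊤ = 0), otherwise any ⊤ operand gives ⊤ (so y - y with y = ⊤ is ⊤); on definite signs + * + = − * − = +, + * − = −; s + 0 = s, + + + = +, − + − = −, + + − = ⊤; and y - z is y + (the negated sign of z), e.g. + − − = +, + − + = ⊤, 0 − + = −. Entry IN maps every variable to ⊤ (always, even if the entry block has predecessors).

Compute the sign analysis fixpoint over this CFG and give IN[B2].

Answer: {a: ⊤, b: ⊤, c: +, d: +, e: ⊤, f: ⊤}

Working:
Per-block solution:
  B0: | IN=(all ⊤) | OUT={c:+, d:+; rest ⊤}
  B1: | IN={c:+, d:+; rest ⊤} | OUT={c:+, d:+; rest ⊤}
  B2: | IN={c:+, d:+; rest ⊤} | OUT={b:-, c:+, d:+; rest ⊤}
  B3: | IN={c:+, d:+; rest ⊤} | OUT={b:+, d:+, f:+; rest ⊤}

Merge at B2: IN[B2] = OUT[B1] = {a: ⊤, b: ⊤, c: +, d: +, e: ⊤, f: ⊤}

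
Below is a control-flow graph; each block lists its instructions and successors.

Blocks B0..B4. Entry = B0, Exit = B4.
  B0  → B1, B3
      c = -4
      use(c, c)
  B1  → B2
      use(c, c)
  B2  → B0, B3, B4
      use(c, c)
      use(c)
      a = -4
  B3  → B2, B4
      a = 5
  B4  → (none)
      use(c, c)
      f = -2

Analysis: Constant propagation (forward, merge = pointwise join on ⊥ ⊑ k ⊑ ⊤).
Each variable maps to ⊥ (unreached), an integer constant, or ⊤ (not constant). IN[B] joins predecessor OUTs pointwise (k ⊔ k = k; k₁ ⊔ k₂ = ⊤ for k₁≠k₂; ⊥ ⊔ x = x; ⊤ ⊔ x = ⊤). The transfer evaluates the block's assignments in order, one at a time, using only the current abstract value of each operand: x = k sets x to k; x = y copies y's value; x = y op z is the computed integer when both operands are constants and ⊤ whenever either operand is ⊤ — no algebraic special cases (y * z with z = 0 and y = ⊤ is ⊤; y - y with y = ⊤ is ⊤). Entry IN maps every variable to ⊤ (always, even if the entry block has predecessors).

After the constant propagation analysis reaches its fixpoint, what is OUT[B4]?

Answer: {a: ⊤, b: ⊤, c: -4, d: ⊤, e: ⊤, f: -2}

Trace:
Per-block solution:
  B0:  IN=(all ⊤)  OUT={c:-4; rest ⊤}
  B1:  IN={c:-4; rest ⊤}  OUT={c:-4; rest ⊤}
  B2:  IN={c:-4; rest ⊤}  OUT={a:-4, c:-4; rest ⊤}
  B3:  IN={c:-4; rest ⊤}  OUT={a:5, c:-4; rest ⊤}
  B4:  IN={c:-4; rest ⊤}  OUT={c:-4, f:-2; rest ⊤}

Merge at B4: IN[B4] = OUT[B2] ⊔ OUT[B3] = {a: ⊤, b: ⊤, c: -4, d: ⊤, e: ⊤, f: ⊤}
Applying B4's transfer function to that IN value gives OUT[B4] (row B4 above).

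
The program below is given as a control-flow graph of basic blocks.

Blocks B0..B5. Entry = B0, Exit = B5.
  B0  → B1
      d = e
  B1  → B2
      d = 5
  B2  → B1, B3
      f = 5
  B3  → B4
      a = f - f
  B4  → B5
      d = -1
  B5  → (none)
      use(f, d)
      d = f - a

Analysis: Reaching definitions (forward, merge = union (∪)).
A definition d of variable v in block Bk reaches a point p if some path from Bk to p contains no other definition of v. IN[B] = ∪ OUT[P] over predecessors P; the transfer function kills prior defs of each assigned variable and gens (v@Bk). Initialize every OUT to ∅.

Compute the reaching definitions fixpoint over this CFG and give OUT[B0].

Converged values:
  B0: | IN={} | OUT={d@B0}
  B1: | IN={d@B0, d@B1, f@B2} | OUT={d@B1, f@B2}
  B2: | IN={d@B1, f@B2} | OUT={d@B1, f@B2}
  B3: | IN={d@B1, f@B2} | OUT={a@B3, d@B1, f@B2}
  B4: | IN={a@B3, d@B1, f@B2} | OUT={a@B3, d@B4, f@B2}
  B5: | IN={a@B3, d@B4, f@B2} | OUT={a@B3, d@B5, f@B2}

B0 is the boundary node: IN[B0] = {}
Applying B0's transfer function to that IN value gives OUT[B0] (row B0 above).

Answer: {d@B0}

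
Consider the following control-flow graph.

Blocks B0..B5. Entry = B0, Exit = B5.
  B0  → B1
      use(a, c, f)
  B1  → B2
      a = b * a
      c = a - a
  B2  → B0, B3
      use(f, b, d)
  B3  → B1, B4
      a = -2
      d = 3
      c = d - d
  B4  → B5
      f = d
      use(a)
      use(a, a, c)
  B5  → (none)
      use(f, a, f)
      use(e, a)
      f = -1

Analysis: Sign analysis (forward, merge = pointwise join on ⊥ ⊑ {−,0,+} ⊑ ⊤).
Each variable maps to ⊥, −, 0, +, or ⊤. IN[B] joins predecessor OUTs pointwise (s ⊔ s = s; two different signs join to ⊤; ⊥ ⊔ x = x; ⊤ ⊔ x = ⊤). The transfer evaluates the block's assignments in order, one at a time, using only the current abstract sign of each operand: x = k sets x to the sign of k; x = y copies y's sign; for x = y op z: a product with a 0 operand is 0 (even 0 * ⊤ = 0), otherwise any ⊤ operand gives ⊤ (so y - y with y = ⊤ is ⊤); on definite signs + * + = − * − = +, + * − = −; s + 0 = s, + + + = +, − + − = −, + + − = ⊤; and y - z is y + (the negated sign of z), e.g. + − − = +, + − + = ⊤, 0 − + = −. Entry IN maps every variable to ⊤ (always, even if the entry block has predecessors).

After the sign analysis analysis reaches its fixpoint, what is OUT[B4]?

Per-block solution:
  B0: | IN=(all ⊤) | OUT=(all ⊤)
  B1: | IN=(all ⊤) | OUT=(all ⊤)
  B2: | IN=(all ⊤) | OUT=(all ⊤)
  B3: | IN=(all ⊤) | OUT={a:-, d:+; rest ⊤}
  B4: | IN={a:-, d:+; rest ⊤} | OUT={a:-, d:+, f:+; rest ⊤}
  B5: | IN={a:-, d:+, f:+; rest ⊤} | OUT={a:-, d:+, f:-; rest ⊤}

Merge at B4: IN[B4] = OUT[B3] = {a: -, b: ⊤, c: ⊤, d: +, e: ⊤, f: ⊤}
Applying B4's transfer function to that IN value gives OUT[B4] (row B4 above).

Answer: {a: -, b: ⊤, c: ⊤, d: +, e: ⊤, f: +}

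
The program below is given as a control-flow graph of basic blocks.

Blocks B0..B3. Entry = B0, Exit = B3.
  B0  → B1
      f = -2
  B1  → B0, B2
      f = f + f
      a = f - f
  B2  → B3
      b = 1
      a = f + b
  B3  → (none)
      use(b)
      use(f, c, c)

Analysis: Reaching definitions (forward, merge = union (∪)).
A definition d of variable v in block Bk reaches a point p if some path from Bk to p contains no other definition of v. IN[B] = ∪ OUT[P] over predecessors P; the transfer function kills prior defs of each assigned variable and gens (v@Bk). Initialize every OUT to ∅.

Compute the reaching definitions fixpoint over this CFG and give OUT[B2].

Per-block solution:
  B0:   IN={a@B1, f@B1}   OUT={a@B1, f@B0}
  B1:   IN={a@B1, f@B0}   OUT={a@B1, f@B1}
  B2:   IN={a@B1, f@B1}   OUT={a@B2, b@B2, f@B1}
  B3:   IN={a@B2, b@B2, f@B1}   OUT={a@B2, b@B2, f@B1}

Merge at B2: IN[B2] = OUT[B1] = {a@B1, f@B1}
Applying B2's transfer function to that IN value gives OUT[B2] (row B2 above).

Answer: {a@B2, b@B2, f@B1}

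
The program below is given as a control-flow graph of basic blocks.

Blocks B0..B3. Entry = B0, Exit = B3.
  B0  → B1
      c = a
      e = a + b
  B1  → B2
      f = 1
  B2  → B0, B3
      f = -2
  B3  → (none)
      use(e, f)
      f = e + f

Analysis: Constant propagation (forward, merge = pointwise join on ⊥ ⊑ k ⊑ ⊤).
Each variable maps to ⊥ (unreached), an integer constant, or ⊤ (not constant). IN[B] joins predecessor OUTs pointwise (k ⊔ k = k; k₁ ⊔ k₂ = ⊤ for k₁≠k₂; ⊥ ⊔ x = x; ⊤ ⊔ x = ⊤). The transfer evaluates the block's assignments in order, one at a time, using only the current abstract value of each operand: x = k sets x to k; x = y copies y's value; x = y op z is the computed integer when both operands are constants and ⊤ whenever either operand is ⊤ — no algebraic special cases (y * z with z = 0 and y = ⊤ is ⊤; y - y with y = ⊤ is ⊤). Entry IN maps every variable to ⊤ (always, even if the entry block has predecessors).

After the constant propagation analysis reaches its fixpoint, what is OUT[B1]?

Fixpoint table:
  B0:   IN=(all ⊤)   OUT=(all ⊤)
  B1:   IN=(all ⊤)   OUT={f:1; rest ⊤}
  B2:   IN={f:1; rest ⊤}   OUT={f:-2; rest ⊤}
  B3:   IN={f:-2; rest ⊤}   OUT=(all ⊤)

Merge at B1: IN[B1] = OUT[B0] = {a: ⊤, b: ⊤, c: ⊤, d: ⊤, e: ⊤, f: ⊤}
Applying B1's transfer function to that IN value gives OUT[B1] (row B1 above).

Answer: {a: ⊤, b: ⊤, c: ⊤, d: ⊤, e: ⊤, f: 1}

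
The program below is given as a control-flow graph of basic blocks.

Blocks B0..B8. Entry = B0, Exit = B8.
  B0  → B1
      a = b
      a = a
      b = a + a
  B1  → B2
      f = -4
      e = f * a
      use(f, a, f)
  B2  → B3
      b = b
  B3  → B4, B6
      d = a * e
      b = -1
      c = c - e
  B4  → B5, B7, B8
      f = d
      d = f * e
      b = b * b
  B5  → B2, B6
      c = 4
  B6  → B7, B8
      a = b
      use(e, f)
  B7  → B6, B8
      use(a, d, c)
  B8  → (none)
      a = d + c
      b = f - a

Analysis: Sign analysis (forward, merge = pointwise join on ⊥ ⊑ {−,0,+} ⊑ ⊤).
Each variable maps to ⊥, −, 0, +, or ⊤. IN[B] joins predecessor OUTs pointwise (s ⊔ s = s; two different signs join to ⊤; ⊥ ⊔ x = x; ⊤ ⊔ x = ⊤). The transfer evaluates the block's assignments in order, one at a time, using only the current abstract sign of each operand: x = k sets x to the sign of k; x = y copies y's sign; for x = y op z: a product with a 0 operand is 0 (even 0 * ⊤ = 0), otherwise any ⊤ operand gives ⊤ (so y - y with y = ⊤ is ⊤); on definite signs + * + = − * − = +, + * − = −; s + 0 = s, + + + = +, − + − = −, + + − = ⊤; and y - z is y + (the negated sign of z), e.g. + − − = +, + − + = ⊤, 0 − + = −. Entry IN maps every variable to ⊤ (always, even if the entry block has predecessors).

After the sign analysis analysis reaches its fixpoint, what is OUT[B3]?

Converged values:
  B0:   IN=(all ⊤)   OUT=(all ⊤)
  B1:   IN=(all ⊤)   OUT={f:-; rest ⊤}
  B2:   IN=(all ⊤)   OUT=(all ⊤)
  B3:   IN=(all ⊤)   OUT={b:-; rest ⊤}
  B4:   IN={b:-; rest ⊤}   OUT={b:+; rest ⊤}
  B5:   IN={b:+; rest ⊤}   OUT={b:+, c:+; rest ⊤}
  B6:   IN=(all ⊤)   OUT=(all ⊤)
  B7:   IN=(all ⊤)   OUT=(all ⊤)
  B8:   IN=(all ⊤)   OUT=(all ⊤)

Merge at B3: IN[B3] = OUT[B2] = {a: ⊤, b: ⊤, c: ⊤, d: ⊤, e: ⊤, f: ⊤}
Applying B3's transfer function to that IN value gives OUT[B3] (row B3 above).

Answer: {a: ⊤, b: -, c: ⊤, d: ⊤, e: ⊤, f: ⊤}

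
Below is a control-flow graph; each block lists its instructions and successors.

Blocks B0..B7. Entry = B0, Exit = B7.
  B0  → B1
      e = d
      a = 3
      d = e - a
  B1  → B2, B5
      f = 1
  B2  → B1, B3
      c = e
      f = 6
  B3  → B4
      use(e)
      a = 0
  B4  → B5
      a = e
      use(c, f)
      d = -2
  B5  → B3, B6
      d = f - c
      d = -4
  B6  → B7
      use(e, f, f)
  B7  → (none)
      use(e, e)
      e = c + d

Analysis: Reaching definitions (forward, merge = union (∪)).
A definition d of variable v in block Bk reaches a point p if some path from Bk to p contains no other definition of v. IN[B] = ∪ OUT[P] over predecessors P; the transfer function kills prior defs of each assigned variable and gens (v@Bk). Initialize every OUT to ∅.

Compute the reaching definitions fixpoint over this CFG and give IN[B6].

Answer: {a@B0, a@B4, c@B2, d@B5, e@B0, f@B1, f@B2}

Trace:
Converged values:
  B0: | IN={} | OUT={a@B0, d@B0, e@B0}
  B1: | IN={a@B0, c@B2, d@B0, e@B0, f@B2} | OUT={a@B0, c@B2, d@B0, e@B0, f@B1}
  B2: | IN={a@B0, c@B2, d@B0, e@B0, f@B1} | OUT={a@B0, c@B2, d@B0, e@B0, f@B2}
  B3: | IN={a@B0, a@B4, c@B2, d@B0, d@B5, e@B0, f@B1, f@B2} | OUT={a@B3, c@B2, d@B0, d@B5, e@B0, f@B1, f@B2}
  B4: | IN={a@B3, c@B2, d@B0, d@B5, e@B0, f@B1, f@B2} | OUT={a@B4, c@B2, d@B4, e@B0, f@B1, f@B2}
  B5: | IN={a@B0, a@B4, c@B2, d@B0, d@B4, e@B0, f@B1, f@B2} | OUT={a@B0, a@B4, c@B2, d@B5, e@B0, f@B1, f@B2}
  B6: | IN={a@B0, a@B4, c@B2, d@B5, e@B0, f@B1, f@B2} | OUT={a@B0, a@B4, c@B2, d@B5, e@B0, f@B1, f@B2}
  B7: | IN={a@B0, a@B4, c@B2, d@B5, e@B0, f@B1, f@B2} | OUT={a@B0, a@B4, c@B2, d@B5, e@B7, f@B1, f@B2}

Merge at B6: IN[B6] = OUT[B5] = {a@B0, a@B4, c@B2, d@B5, e@B0, f@B1, f@B2}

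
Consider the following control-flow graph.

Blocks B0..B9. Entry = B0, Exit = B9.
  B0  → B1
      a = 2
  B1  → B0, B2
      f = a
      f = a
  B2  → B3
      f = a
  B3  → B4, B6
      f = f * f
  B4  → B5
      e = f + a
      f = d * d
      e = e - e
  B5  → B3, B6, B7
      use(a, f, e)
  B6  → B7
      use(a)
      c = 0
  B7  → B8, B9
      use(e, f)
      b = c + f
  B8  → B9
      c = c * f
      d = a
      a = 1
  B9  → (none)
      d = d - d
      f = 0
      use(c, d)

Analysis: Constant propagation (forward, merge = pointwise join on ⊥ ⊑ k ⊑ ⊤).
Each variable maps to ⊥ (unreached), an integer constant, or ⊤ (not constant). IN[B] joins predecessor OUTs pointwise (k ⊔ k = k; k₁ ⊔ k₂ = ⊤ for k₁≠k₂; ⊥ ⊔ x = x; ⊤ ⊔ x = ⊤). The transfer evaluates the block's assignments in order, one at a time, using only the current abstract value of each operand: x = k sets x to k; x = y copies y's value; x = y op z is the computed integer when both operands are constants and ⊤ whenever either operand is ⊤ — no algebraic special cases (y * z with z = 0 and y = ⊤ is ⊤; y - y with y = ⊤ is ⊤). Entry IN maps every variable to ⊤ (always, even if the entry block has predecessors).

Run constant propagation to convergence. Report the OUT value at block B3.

Converged values:
  B0:  IN=(all ⊤)  OUT={a:2; rest ⊤}
  B1:  IN={a:2; rest ⊤}  OUT={a:2, f:2; rest ⊤}
  B2:  IN={a:2, f:2; rest ⊤}  OUT={a:2, f:2; rest ⊤}
  B3:  IN={a:2; rest ⊤}  OUT={a:2; rest ⊤}
  B4:  IN={a:2; rest ⊤}  OUT={a:2; rest ⊤}
  B5:  IN={a:2; rest ⊤}  OUT={a:2; rest ⊤}
  B6:  IN={a:2; rest ⊤}  OUT={a:2, c:0; rest ⊤}
  B7:  IN={a:2; rest ⊤}  OUT={a:2; rest ⊤}
  B8:  IN={a:2; rest ⊤}  OUT={a:1, d:2; rest ⊤}
  B9:  IN=(all ⊤)  OUT={f:0; rest ⊤}

Merge at B3: IN[B3] = OUT[B2] ⊔ OUT[B5] = {a: 2, b: ⊤, c: ⊤, d: ⊤, e: ⊤, f: ⊤}
Applying B3's transfer function to that IN value gives OUT[B3] (row B3 above).

Answer: {a: 2, b: ⊤, c: ⊤, d: ⊤, e: ⊤, f: ⊤}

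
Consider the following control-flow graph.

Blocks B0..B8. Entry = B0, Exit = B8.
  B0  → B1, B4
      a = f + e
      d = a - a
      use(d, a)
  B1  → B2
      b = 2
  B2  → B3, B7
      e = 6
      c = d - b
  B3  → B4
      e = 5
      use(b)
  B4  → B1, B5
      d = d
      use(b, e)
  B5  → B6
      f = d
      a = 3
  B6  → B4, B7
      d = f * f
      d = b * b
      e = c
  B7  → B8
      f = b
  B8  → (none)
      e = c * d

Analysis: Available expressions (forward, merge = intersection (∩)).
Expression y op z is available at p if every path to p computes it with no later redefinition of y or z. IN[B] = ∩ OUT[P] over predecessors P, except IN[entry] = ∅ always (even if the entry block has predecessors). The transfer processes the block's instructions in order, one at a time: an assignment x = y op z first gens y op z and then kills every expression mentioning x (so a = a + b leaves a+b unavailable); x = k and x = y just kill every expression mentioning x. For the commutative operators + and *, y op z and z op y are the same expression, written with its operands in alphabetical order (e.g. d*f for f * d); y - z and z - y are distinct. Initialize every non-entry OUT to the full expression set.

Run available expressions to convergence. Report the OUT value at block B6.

Fixpoint table:
  B0:  IN={}  OUT={a-a, e+f}
  B1:  IN={}  OUT={}
  B2:  IN={}  OUT={d-b}
  B3:  IN={d-b}  OUT={d-b}
  B4:  IN={}  OUT={}
  B5:  IN={}  OUT={}
  B6:  IN={}  OUT={b*b, f*f}
  B7:  IN={}  OUT={}
  B8:  IN={}  OUT={c*d}

Merge at B6: IN[B6] = OUT[B5] = {}
Applying B6's transfer function to that IN value gives OUT[B6] (row B6 above).

Answer: {b*b, f*f}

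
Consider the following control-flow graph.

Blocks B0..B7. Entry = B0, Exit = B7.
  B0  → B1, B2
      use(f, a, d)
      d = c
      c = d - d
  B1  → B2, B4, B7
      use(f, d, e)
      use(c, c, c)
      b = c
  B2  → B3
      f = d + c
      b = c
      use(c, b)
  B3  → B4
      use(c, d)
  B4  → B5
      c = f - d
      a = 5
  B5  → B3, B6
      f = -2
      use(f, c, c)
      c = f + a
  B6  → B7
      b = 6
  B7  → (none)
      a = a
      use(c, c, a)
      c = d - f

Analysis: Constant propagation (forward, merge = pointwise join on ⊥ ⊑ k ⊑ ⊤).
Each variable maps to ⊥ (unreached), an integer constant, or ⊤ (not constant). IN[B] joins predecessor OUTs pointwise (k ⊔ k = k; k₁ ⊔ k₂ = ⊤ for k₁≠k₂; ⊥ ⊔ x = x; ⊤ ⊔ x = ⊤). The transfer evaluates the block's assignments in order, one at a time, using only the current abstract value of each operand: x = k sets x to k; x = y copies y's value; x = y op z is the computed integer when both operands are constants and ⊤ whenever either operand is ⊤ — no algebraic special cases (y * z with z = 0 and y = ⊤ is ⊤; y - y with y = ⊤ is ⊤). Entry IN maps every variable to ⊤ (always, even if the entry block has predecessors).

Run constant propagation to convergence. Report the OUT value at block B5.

Per-block solution:
  B0:   IN=(all ⊤)   OUT=(all ⊤)
  B1:   IN=(all ⊤)   OUT=(all ⊤)
  B2:   IN=(all ⊤)   OUT=(all ⊤)
  B3:   IN=(all ⊤)   OUT=(all ⊤)
  B4:   IN=(all ⊤)   OUT={a:5; rest ⊤}
  B5:   IN={a:5; rest ⊤}   OUT={a:5, c:3, f:-2; rest ⊤}
  B6:   IN={a:5, c:3, f:-2; rest ⊤}   OUT={a:5, b:6, c:3, f:-2; rest ⊤}
  B7:   IN=(all ⊤)   OUT=(all ⊤)

Merge at B5: IN[B5] = OUT[B4] = {a: 5, b: ⊤, c: ⊤, d: ⊤, e: ⊤, f: ⊤}
Applying B5's transfer function to that IN value gives OUT[B5] (row B5 above).

Answer: {a: 5, b: ⊤, c: 3, d: ⊤, e: ⊤, f: -2}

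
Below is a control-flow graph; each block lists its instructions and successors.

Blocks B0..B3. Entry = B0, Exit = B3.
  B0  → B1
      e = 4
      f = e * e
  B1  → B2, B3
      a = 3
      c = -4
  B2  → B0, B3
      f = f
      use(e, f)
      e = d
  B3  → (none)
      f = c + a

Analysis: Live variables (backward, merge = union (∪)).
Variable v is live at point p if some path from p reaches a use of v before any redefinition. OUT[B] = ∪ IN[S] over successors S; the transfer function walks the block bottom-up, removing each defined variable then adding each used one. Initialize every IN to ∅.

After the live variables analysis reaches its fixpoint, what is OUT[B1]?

Converged values:
  B0: | IN={d} | OUT={d, e, f}
  B1: | IN={d, e, f} | OUT={a, c, d, e, f}
  B2: | IN={a, c, d, e, f} | OUT={a, c, d}
  B3: | IN={a, c} | OUT={}

Merge at B1: OUT[B1] = IN[B2] ⊔ IN[B3] = {a, c, d, e, f}

Answer: {a, c, d, e, f}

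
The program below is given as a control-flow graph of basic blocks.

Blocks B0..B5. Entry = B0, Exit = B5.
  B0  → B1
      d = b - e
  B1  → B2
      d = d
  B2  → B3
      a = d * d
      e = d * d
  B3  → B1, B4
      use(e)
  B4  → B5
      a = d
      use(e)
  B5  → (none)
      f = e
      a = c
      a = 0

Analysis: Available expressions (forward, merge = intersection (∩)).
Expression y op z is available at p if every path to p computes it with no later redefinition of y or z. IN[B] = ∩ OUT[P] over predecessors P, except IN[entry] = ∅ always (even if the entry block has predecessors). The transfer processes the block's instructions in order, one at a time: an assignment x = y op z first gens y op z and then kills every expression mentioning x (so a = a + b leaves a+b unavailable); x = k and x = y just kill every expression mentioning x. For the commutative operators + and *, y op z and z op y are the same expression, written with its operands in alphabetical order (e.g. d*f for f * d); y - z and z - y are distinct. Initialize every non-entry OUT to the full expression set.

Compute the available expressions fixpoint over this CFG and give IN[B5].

Converged values:
  B0: | IN={} | OUT={b-e}
  B1: | IN={} | OUT={}
  B2: | IN={} | OUT={d*d}
  B3: | IN={d*d} | OUT={d*d}
  B4: | IN={d*d} | OUT={d*d}
  B5: | IN={d*d} | OUT={d*d}

Merge at B5: IN[B5] = OUT[B4] = {d*d}

Answer: {d*d}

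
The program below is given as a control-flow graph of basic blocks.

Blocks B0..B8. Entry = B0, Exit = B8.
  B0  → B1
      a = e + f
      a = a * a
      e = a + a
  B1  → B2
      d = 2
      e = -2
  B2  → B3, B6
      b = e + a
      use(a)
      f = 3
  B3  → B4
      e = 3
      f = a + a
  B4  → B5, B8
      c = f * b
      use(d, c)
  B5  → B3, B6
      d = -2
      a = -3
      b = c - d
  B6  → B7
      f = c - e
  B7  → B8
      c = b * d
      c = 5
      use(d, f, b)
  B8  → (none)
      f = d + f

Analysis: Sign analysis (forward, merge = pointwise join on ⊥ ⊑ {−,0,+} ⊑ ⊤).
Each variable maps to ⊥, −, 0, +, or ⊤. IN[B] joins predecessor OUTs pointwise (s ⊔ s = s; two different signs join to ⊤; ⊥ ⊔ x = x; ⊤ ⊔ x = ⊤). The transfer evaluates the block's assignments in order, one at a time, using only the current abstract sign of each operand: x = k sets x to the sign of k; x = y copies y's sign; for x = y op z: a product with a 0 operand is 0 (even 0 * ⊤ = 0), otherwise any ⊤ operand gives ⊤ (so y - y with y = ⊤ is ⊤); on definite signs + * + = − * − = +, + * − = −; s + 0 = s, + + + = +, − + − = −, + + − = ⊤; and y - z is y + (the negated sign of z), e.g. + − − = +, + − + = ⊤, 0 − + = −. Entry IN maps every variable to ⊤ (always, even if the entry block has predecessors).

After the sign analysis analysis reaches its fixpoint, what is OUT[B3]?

Answer: {a: ⊤, b: ⊤, c: ⊤, d: ⊤, e: +, f: ⊤}

Derivation:
Fixpoint table:
  B0: | IN=(all ⊤) | OUT=(all ⊤)
  B1: | IN=(all ⊤) | OUT={d:+, e:-; rest ⊤}
  B2: | IN={d:+, e:-; rest ⊤} | OUT={d:+, e:-, f:+; rest ⊤}
  B3: | IN=(all ⊤) | OUT={e:+; rest ⊤}
  B4: | IN={e:+; rest ⊤} | OUT={e:+; rest ⊤}
  B5: | IN={e:+; rest ⊤} | OUT={a:-, d:-, e:+; rest ⊤}
  B6: | IN=(all ⊤) | OUT=(all ⊤)
  B7: | IN=(all ⊤) | OUT={c:+; rest ⊤}
  B8: | IN=(all ⊤) | OUT=(all ⊤)

Merge at B3: IN[B3] = OUT[B2] ⊔ OUT[B5] = {a: ⊤, b: ⊤, c: ⊤, d: ⊤, e: ⊤, f: ⊤}
Applying B3's transfer function to that IN value gives OUT[B3] (row B3 above).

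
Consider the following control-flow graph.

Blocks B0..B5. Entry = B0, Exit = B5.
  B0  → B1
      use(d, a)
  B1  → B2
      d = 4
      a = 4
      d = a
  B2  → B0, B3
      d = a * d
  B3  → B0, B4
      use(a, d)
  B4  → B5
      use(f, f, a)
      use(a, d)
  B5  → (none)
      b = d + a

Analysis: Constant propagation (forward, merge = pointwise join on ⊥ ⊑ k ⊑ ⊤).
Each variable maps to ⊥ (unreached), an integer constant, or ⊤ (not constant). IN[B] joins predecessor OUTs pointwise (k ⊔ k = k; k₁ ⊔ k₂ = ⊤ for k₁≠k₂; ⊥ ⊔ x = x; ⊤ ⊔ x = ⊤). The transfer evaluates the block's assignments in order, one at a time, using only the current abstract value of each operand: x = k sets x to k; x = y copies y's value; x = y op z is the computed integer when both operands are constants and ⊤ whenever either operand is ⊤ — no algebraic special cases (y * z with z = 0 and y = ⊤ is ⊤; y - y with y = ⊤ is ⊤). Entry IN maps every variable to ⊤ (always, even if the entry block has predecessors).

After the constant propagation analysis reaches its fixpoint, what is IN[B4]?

Per-block solution:
  B0:   IN=(all ⊤)   OUT=(all ⊤)
  B1:   IN=(all ⊤)   OUT={a:4, d:4; rest ⊤}
  B2:   IN={a:4, d:4; rest ⊤}   OUT={a:4, d:16; rest ⊤}
  B3:   IN={a:4, d:16; rest ⊤}   OUT={a:4, d:16; rest ⊤}
  B4:   IN={a:4, d:16; rest ⊤}   OUT={a:4, d:16; rest ⊤}
  B5:   IN={a:4, d:16; rest ⊤}   OUT={a:4, b:20, d:16; rest ⊤}

Merge at B4: IN[B4] = OUT[B3] = {a: 4, b: ⊤, c: ⊤, d: 16, e: ⊤, f: ⊤}

Answer: {a: 4, b: ⊤, c: ⊤, d: 16, e: ⊤, f: ⊤}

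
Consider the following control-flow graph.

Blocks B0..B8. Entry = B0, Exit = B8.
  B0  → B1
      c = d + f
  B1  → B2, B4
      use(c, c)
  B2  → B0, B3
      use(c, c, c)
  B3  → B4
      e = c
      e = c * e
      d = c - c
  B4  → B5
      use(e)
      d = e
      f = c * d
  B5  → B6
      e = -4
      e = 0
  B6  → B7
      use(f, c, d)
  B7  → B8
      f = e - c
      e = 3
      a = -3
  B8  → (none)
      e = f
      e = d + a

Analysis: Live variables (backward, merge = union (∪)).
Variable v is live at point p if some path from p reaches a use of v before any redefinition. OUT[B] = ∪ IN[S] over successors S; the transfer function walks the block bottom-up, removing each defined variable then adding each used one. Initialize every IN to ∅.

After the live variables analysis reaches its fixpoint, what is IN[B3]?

Answer: {c}

Trace:
Converged values:
  B0: | IN={d, e, f} | OUT={c, d, e, f}
  B1: | IN={c, d, e, f} | OUT={c, d, e, f}
  B2: | IN={c, d, e, f} | OUT={c, d, e, f}
  B3: | IN={c} | OUT={c, e}
  B4: | IN={c, e} | OUT={c, d, f}
  B5: | IN={c, d, f} | OUT={c, d, e, f}
  B6: | IN={c, d, e, f} | OUT={c, d, e}
  B7: | IN={c, d, e} | OUT={a, d, f}
  B8: | IN={a, d, f} | OUT={}

Merge at B3: OUT[B3] = IN[B4] = {c, e}
Applying B3's transfer function to that OUT value gives IN[B3] (row B3 above).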